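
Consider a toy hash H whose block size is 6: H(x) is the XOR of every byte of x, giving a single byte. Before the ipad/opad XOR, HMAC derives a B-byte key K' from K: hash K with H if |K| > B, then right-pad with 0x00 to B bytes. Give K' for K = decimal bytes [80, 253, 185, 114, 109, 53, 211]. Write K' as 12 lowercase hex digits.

|K| = 7 > B = 6, so first hash the key.
H(K): XOR 50⊕fd⊕b9⊕72⊕6d⊕35⊕d3 = ed.
Zero-pad H(K) = ed to 6 bytes: K' = ed 00 00 00 00 00.

ed0000000000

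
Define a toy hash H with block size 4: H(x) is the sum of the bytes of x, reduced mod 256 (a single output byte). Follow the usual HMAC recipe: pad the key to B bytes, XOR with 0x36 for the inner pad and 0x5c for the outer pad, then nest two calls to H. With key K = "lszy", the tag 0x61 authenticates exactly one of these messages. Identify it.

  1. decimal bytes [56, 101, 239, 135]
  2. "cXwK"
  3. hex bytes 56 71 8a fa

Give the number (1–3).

Key "lszy" = 6c 73 7a 79 is exactly B = 4 bytes: K' = 6c 73 7a 79.
K' ⊕ ipad = 5a 45 4c 4f; K' ⊕ opad = 30 2f 26 25.
m1: inner = H(5a 45 4c 4f 38 65 ef 87) = 4d; tag = H(30 2f 26 25 4d) = f7
m2: inner = H(5a 45 4c 4f 63 58 77 4b) = b7; tag = H(30 2f 26 25 b7) = 61 ← matches
m3: inner = H(5a 45 4c 4f 56 71 8a fa) = 85; tag = H(30 2f 26 25 85) = 2f

2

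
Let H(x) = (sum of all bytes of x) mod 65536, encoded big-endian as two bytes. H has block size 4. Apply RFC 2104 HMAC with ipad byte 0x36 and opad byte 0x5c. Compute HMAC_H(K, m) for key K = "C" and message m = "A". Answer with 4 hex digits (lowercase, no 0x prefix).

018c

Key "C" = 43 is 1 byte ≤ B = 4; zero-pad to 4 bytes: K' = 43 00 00 00.
K' ⊕ ipad = 75 36 36 36.  K' ⊕ opad = 1f 5c 5c 5c.
Inner input = (K'⊕ipad) ∥ m = 75 36 36 36 ∥ 41.
Inner hash: sum = 117+54+54+54+65 = 344 → 01 58.
Outer input = (K'⊕opad) ∥ inner = 1f 5c 5c 5c ∥ 01 58.
Outer hash (tag): sum = 31+92+92+92+1+88 = 396 → 01 8c.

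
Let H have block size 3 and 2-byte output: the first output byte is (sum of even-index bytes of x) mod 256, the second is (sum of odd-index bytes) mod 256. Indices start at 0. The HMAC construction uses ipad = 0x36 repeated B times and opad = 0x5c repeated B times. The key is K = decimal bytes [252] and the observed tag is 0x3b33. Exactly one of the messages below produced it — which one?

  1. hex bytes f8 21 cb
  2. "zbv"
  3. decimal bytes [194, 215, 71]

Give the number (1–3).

3

Key decimal bytes [252] = fc is 1 byte ≤ B = 3; zero-pad to 3 bytes: K' = fc 00 00.
K' ⊕ ipad = ca 36 36; K' ⊕ opad = a0 5c 5c.
m1: inner = H(ca 36 36 f8 21 cb) = 21 f9; tag = H(a0 5c 5c 21 f9) = f57d
m2: inner = H(ca 36 36 7a 62 76) = 62 26; tag = H(a0 5c 5c 62 26) = 22be
m3: inner = H(ca 36 36 c2 d7 47) = d7 3f; tag = H(a0 5c 5c d7 3f) = 3b33 ← matches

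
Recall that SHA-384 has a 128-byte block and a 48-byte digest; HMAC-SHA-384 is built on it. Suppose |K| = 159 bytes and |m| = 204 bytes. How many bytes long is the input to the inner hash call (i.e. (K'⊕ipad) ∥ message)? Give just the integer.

Key is 159 > 128 bytes, so it is hashed to 48 bytes then zero-padded to 128: |K'| = 128.
Inner input = (K'⊕ipad) ∥ m → 128 + 204 = 332 bytes.

332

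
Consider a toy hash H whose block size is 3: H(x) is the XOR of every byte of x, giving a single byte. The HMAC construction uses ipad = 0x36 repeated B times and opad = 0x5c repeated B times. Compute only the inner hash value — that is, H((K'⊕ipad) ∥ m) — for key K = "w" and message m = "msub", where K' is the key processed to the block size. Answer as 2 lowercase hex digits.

48

Key "w" = 77 is 1 byte ≤ B = 3; zero-pad to 3 bytes: K' = 77 00 00.
K' ⊕ ipad = 41 36 36.
Inner input = 41 36 36 ∥ 6d 73 75 62.
Inner hash: XOR 41⊕36⊕36⊕6d⊕73⊕75⊕62 = 48.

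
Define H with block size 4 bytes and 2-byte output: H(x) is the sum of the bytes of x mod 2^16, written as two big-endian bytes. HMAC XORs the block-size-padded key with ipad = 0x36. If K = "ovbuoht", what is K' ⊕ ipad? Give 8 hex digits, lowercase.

Key "ovbuoht" = 6f 76 62 75 6f 68 74 is 7 bytes > B = 4, so hash it first: H(key) = 03 07, then zero-pad to 4 bytes: K' = 03 07 00 00.
XOR each byte with 0x36: 03⊕36=35, 07⊕36=31, 00⊕36=36, 00⊕36=36.

35313636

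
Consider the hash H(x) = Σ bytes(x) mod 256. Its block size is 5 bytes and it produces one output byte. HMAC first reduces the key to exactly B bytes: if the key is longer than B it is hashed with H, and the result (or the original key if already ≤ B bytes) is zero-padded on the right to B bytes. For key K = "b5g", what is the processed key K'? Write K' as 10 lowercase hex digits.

Key "b5g" = 62 35 67 is 3 bytes ≤ B = 5; zero-pad to 5 bytes: K' = 62 35 67 00 00.

6235670000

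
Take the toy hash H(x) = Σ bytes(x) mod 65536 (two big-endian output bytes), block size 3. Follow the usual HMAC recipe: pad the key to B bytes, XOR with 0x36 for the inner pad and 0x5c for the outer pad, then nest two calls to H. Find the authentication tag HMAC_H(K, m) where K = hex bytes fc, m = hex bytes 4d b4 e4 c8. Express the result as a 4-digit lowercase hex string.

Key hex bytes fc is 1 byte ≤ B = 3; zero-pad to 3 bytes: K' = fc 00 00.
K' ⊕ ipad = ca 36 36.  K' ⊕ opad = a0 5c 5c.
Inner input = (K'⊕ipad) ∥ m = ca 36 36 ∥ 4d b4 e4 c8.
Inner hash: sum = 202+54+54+77+180+228+200 = 995 → 03 e3.
Outer input = (K'⊕opad) ∥ inner = a0 5c 5c ∥ 03 e3.
Outer hash (tag): sum = 160+92+92+3+227 = 574 → 02 3e.

023e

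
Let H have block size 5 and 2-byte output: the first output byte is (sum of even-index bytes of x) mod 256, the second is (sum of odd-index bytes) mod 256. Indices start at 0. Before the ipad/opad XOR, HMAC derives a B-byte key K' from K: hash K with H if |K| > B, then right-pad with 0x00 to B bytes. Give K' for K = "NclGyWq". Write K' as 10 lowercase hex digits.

|K| = 7 > B = 5, so first hash the key.
H(K): even-index sum = 420 mod 256 = 164; odd-index sum = 257 mod 256 = 1 → a4 01.
Zero-pad H(K) = a4 01 to 5 bytes: K' = a4 01 00 00 00.

a401000000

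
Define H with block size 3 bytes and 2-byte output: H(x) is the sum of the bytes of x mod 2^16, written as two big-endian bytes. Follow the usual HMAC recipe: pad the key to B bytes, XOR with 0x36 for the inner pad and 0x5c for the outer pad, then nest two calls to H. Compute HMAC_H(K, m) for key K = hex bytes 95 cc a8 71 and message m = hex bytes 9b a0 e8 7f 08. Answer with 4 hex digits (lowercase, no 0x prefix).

0143

Key hex bytes 95 cc a8 71 is 4 bytes > B = 3, so hash it first: H(key) = 02 7a, then zero-pad to 3 bytes: K' = 02 7a 00.
K' ⊕ ipad = 34 4c 36.  K' ⊕ opad = 5e 26 5c.
Inner input = (K'⊕ipad) ∥ m = 34 4c 36 ∥ 9b a0 e8 7f 08.
Inner hash: sum = 52+76+54+155+160+232+127+8 = 864 → 03 60.
Outer input = (K'⊕opad) ∥ inner = 5e 26 5c ∥ 03 60.
Outer hash (tag): sum = 94+38+92+3+96 = 323 → 01 43.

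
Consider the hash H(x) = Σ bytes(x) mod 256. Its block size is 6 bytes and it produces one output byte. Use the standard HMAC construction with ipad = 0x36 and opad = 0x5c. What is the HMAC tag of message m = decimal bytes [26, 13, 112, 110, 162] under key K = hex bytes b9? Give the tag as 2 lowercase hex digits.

f5

Key hex bytes b9 is 1 byte ≤ B = 6; zero-pad to 6 bytes: K' = b9 00 00 00 00 00.
K' ⊕ ipad = 8f 36 36 36 36 36.  K' ⊕ opad = e5 5c 5c 5c 5c 5c.
Inner input = (K'⊕ipad) ∥ m = 8f 36 36 36 36 36 ∥ 1a 0d 70 6e a2.
Inner hash: sum = 143+54+54+54+54+54+26+13+112+110+162 = 836; mod 256 = 68 → 44.
Outer input = (K'⊕opad) ∥ inner = e5 5c 5c 5c 5c 5c ∥ 44.
Outer hash (tag): sum = 229+92+92+92+92+92+68 = 757; mod 256 = 245 → f5.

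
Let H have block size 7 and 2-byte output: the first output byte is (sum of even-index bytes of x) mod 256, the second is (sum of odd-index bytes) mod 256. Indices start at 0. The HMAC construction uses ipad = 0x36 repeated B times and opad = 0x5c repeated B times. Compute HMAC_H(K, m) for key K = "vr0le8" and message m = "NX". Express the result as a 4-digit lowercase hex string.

25e9

Key "vr0le8" = 76 72 30 6c 65 38 is 6 bytes ≤ B = 7; zero-pad to 7 bytes: K' = 76 72 30 6c 65 38 00.
K' ⊕ ipad = 40 44 06 5a 53 0e 36.  K' ⊕ opad = 2a 2e 6c 30 39 64 5c.
Inner input = (K'⊕ipad) ∥ m = 40 44 06 5a 53 0e 36 ∥ 4e 58.
Inner hash: even-index sum = 295 mod 256 = 39; odd-index sum = 250 mod 256 = 250 → 27 fa.
Outer input = (K'⊕opad) ∥ inner = 2a 2e 6c 30 39 64 5c ∥ 27 fa.
Outer hash (tag): even-index sum = 549 mod 256 = 37; odd-index sum = 233 mod 256 = 233 → 25 e9.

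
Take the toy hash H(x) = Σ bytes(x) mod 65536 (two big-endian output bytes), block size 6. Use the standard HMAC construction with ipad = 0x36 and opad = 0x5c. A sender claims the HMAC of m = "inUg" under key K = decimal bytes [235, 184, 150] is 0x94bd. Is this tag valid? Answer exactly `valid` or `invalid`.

Key decimal bytes [235, 184, 150] = eb b8 96 is 3 bytes ≤ B = 6; zero-pad to 6 bytes: K' = eb b8 96 00 00 00.
K' ⊕ ipad = dd 8e a0 36 36 36; K' ⊕ opad = b7 e4 ca 5c 5c 5c.
Inner hash: sum = 221+142+160+54+54+54+105+110+85+103 = 1088 → 04 40.
Outer hash (recomputed tag): sum = 183+228+202+92+92+92+4+64 = 957 → 03 bd.
Recomputed tag = 03bd; claimed = 94bd → mismatch.

invalid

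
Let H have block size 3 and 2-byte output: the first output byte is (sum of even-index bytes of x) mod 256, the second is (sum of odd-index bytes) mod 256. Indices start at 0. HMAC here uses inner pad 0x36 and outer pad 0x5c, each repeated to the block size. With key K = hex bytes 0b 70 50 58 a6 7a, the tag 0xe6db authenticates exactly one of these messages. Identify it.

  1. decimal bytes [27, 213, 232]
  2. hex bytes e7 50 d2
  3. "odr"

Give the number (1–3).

Key hex bytes 0b 70 50 58 a6 7a is 6 bytes > B = 3, so hash it first: H(key) = 01 42, then zero-pad to 3 bytes: K' = 01 42 00.
K' ⊕ ipad = 37 74 36; K' ⊕ opad = 5d 1e 5c.
m1: inner = H(37 74 36 1b d5 e8) = 42 77; tag = H(5d 1e 5c 42 77) = 3060
m2: inner = H(37 74 36 e7 50 d2) = bd 2d; tag = H(5d 1e 5c bd 2d) = e6db ← matches
m3: inner = H(37 74 36 6f 64 72) = d1 55; tag = H(5d 1e 5c d1 55) = 0eef

2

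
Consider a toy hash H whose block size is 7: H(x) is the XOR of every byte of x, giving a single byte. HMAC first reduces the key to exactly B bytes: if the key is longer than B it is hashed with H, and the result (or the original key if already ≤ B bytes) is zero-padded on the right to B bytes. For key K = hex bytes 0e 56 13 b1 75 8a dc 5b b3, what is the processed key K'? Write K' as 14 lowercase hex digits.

31000000000000

|K| = 9 > B = 7, so first hash the key.
H(K): XOR 0e⊕56⊕13⊕b1⊕75⊕8a⊕dc⊕5b⊕b3 = 31.
Zero-pad H(K) = 31 to 7 bytes: K' = 31 00 00 00 00 00 00.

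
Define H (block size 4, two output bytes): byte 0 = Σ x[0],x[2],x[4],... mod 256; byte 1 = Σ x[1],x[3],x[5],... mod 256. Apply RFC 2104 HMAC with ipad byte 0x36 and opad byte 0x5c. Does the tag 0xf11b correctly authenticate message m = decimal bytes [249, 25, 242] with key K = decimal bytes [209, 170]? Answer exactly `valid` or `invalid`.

Key decimal bytes [209, 170] = d1 aa is 2 bytes ≤ B = 4; zero-pad to 4 bytes: K' = d1 aa 00 00.
K' ⊕ ipad = e7 9c 36 36; K' ⊕ opad = 8d f6 5c 5c.
Inner hash: even-index sum = 776 mod 256 = 8; odd-index sum = 235 mod 256 = 235 → 08 eb.
Outer hash (recomputed tag): even-index sum = 241 mod 256 = 241; odd-index sum = 573 mod 256 = 61 → f1 3d.
Recomputed tag = f13d; claimed = f11b → mismatch.

invalid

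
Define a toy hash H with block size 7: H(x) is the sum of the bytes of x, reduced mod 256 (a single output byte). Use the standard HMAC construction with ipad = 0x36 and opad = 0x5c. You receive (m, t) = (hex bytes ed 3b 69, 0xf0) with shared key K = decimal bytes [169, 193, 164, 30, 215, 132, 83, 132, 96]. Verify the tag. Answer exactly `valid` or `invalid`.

Key decimal bytes [169, 193, 164, 30, 215, 132, 83, 132, 96] = a9 c1 a4 1e d7 84 53 84 60 is 9 bytes > B = 7, so hash it first: H(key) = be, then zero-pad to 7 bytes: K' = be 00 00 00 00 00 00.
K' ⊕ ipad = 88 36 36 36 36 36 36; K' ⊕ opad = e2 5c 5c 5c 5c 5c 5c.
Inner hash: sum = 136+54+54+54+54+54+54+237+59+105 = 861; mod 256 = 93 → 5d.
Outer hash (recomputed tag): sum = 226+92+92+92+92+92+92+93 = 871; mod 256 = 103 → 67.
Recomputed tag = 67; claimed = f0 → mismatch.

invalid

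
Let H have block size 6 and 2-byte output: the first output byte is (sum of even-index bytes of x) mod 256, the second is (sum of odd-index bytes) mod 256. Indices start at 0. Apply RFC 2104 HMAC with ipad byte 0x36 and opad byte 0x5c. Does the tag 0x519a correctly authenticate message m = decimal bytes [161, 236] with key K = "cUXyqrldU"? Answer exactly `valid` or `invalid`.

Key "cUXyqrldU" = 63 55 58 79 71 72 6c 64 55 is 9 bytes > B = 6, so hash it first: H(key) = ed a4, then zero-pad to 6 bytes: K' = ed a4 00 00 00 00.
K' ⊕ ipad = db 92 36 36 36 36; K' ⊕ opad = b1 f8 5c 5c 5c 5c.
Inner hash: even-index sum = 488 mod 256 = 232; odd-index sum = 490 mod 256 = 234 → e8 ea.
Outer hash (recomputed tag): even-index sum = 593 mod 256 = 81; odd-index sum = 666 mod 256 = 154 → 51 9a.
Recomputed tag = 519a; claimed = 519a → match.

valid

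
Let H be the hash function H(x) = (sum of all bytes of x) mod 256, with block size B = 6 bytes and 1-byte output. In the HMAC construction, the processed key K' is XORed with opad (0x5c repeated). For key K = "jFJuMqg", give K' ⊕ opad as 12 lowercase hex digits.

c85c5c5c5c5c

Key "jFJuMqg" = 6a 46 4a 75 4d 71 67 is 7 bytes > B = 6, so hash it first: H(key) = 94, then zero-pad to 6 bytes: K' = 94 00 00 00 00 00.
XOR each byte with 0x5c: 94⊕5c=c8, 00⊕5c=5c, 00⊕5c=5c, 00⊕5c=5c, 00⊕5c=5c, 00⊕5c=5c.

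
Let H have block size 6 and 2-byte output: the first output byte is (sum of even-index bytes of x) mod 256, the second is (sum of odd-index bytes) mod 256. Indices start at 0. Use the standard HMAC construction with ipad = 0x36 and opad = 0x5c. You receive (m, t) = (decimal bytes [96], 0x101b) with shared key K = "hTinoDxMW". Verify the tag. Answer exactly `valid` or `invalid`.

Key "hTinoDxMW" = 68 54 69 6e 6f 44 78 4d 57 is 9 bytes > B = 6, so hash it first: H(key) = 0f 53, then zero-pad to 6 bytes: K' = 0f 53 00 00 00 00.
K' ⊕ ipad = 39 65 36 36 36 36; K' ⊕ opad = 53 0f 5c 5c 5c 5c.
Inner hash: even-index sum = 261 mod 256 = 5; odd-index sum = 209 mod 256 = 209 → 05 d1.
Outer hash (recomputed tag): even-index sum = 272 mod 256 = 16; odd-index sum = 408 mod 256 = 152 → 10 98.
Recomputed tag = 1098; claimed = 101b → mismatch.

invalid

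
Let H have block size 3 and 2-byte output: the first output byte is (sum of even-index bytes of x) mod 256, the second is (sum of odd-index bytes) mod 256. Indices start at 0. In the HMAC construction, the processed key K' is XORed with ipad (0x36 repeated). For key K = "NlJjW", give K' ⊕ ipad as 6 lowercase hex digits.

Key "NlJjW" = 4e 6c 4a 6a 57 is 5 bytes > B = 3, so hash it first: H(key) = ef d6, then zero-pad to 3 bytes: K' = ef d6 00.
XOR each byte with 0x36: ef⊕36=d9, d6⊕36=e0, 00⊕36=36.

d9e036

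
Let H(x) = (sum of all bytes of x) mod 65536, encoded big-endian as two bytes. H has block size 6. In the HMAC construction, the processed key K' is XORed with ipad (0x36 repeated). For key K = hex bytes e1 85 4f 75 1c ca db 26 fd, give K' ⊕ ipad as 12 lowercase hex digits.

333836363636

Key hex bytes e1 85 4f 75 1c ca db 26 fd is 9 bytes > B = 6, so hash it first: H(key) = 05 0e, then zero-pad to 6 bytes: K' = 05 0e 00 00 00 00.
XOR each byte with 0x36: 05⊕36=33, 0e⊕36=38, 00⊕36=36, 00⊕36=36, 00⊕36=36, 00⊕36=36.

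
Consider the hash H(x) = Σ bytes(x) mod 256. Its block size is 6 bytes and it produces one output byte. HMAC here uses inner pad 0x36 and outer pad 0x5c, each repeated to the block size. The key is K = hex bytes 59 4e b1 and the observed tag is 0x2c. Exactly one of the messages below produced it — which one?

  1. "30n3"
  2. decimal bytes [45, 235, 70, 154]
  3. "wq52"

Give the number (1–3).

1

Key hex bytes 59 4e b1 is 3 bytes ≤ B = 6; zero-pad to 6 bytes: K' = 59 4e b1 00 00 00.
K' ⊕ ipad = 6f 78 87 36 36 36; K' ⊕ opad = 05 12 ed 5c 5c 5c.
m1: inner = H(6f 78 87 36 36 36 33 30 6e 33) = 14; tag = H(05 12 ed 5c 5c 5c 14) = 2c ← matches
m2: inner = H(6f 78 87 36 36 36 2d eb 46 9a) = 08; tag = H(05 12 ed 5c 5c 5c 08) = 20
m3: inner = H(6f 78 87 36 36 36 77 71 35 32) = 5f; tag = H(05 12 ed 5c 5c 5c 5f) = 77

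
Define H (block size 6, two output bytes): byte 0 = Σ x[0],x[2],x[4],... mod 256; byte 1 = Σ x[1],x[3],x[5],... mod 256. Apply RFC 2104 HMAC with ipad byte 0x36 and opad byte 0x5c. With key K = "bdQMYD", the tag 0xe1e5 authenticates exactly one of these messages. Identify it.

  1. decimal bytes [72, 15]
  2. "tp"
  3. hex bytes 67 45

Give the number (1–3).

3

Key "bdQMYD" = 62 64 51 4d 59 44 is exactly B = 6 bytes: K' = 62 64 51 4d 59 44.
K' ⊕ ipad = 54 52 67 7b 6f 72; K' ⊕ opad = 3e 38 0d 11 05 18.
m1: inner = H(54 52 67 7b 6f 72 48 0f) = 72 4e; tag = H(3e 38 0d 11 05 18 72 4e) = c2af
m2: inner = H(54 52 67 7b 6f 72 74 70) = 9e af; tag = H(3e 38 0d 11 05 18 9e af) = ee10
m3: inner = H(54 52 67 7b 6f 72 67 45) = 91 84; tag = H(3e 38 0d 11 05 18 91 84) = e1e5 ← matches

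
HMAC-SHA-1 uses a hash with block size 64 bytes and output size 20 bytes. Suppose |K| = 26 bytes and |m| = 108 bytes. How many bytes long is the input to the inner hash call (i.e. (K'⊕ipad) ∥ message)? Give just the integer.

172

Key is 26 ≤ 64 bytes, zero-padded: |K'| = 64.
Inner input = (K'⊕ipad) ∥ m → 64 + 108 = 172 bytes.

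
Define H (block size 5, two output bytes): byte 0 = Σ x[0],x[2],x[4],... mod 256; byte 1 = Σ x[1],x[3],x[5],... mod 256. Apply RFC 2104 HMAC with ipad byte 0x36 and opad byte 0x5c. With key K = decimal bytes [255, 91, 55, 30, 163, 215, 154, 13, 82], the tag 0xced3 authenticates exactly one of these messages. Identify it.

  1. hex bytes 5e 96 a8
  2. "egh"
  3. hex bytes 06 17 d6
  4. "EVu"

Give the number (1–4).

Key decimal bytes [255, 91, 55, 30, 163, 215, 154, 13, 82] = ff 5b 37 1e a3 d7 9a 0d 52 is 9 bytes > B = 5, so hash it first: H(key) = c5 5d, then zero-pad to 5 bytes: K' = c5 5d 00 00 00.
K' ⊕ ipad = f3 6b 36 36 36; K' ⊕ opad = 99 01 5c 5c 5c.
m1: inner = H(f3 6b 36 36 36 5e 96 a8) = f5 a7; tag = H(99 01 5c 5c 5c f5 a7) = f852
m2: inner = H(f3 6b 36 36 36 65 67 68) = c6 6e; tag = H(99 01 5c 5c 5c c6 6e) = bf23
m3: inner = H(f3 6b 36 36 36 06 17 d6) = 76 7d; tag = H(99 01 5c 5c 5c 76 7d) = ced3 ← matches
m4: inner = H(f3 6b 36 36 36 45 56 75) = b5 5b; tag = H(99 01 5c 5c 5c b5 5b) = ac12

3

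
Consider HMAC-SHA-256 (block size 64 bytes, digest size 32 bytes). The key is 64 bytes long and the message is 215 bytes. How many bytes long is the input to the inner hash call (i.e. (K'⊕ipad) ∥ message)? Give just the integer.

279

Key is 64 ≤ 64 bytes, zero-padded: |K'| = 64.
Inner input = (K'⊕ipad) ∥ m → 64 + 215 = 279 bytes.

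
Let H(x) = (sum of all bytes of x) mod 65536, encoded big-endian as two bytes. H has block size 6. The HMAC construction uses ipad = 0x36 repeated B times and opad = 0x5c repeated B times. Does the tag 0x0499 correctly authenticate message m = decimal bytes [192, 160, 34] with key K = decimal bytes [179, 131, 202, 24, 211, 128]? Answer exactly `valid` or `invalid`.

valid

Key decimal bytes [179, 131, 202, 24, 211, 128] = b3 83 ca 18 d3 80 is exactly B = 6 bytes: K' = b3 83 ca 18 d3 80.
K' ⊕ ipad = 85 b5 fc 2e e5 b6; K' ⊕ opad = ef df 96 44 8f dc.
Inner hash: sum = 133+181+252+46+229+182+192+160+34 = 1409 → 05 81.
Outer hash (recomputed tag): sum = 239+223+150+68+143+220+5+129 = 1177 → 04 99.
Recomputed tag = 0499; claimed = 0499 → match.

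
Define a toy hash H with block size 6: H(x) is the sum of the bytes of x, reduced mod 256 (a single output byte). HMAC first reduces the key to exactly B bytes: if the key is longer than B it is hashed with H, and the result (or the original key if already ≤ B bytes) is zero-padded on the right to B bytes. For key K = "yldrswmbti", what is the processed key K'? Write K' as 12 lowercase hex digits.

510000000000

|K| = 10 > B = 6, so first hash the key.
H(K): sum = 121+108+100+114+115+119+109+98+116+105 = 1105; mod 256 = 81 → 51.
Zero-pad H(K) = 51 to 6 bytes: K' = 51 00 00 00 00 00.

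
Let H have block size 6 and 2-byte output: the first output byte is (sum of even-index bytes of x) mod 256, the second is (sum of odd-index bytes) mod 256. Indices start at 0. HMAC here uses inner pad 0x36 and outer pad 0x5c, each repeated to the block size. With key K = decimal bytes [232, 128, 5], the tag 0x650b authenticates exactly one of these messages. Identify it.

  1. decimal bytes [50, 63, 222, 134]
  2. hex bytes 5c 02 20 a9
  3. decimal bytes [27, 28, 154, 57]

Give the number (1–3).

3

Key decimal bytes [232, 128, 5] = e8 80 05 is 3 bytes ≤ B = 6; zero-pad to 6 bytes: K' = e8 80 05 00 00 00.
K' ⊕ ipad = de b6 33 36 36 36; K' ⊕ opad = b4 dc 59 5c 5c 5c.
m1: inner = H(de b6 33 36 36 36 32 3f de 86) = 57 e7; tag = H(b4 dc 59 5c 5c 5c 57 e7) = c07b
m2: inner = H(de b6 33 36 36 36 5c 02 20 a9) = c3 cd; tag = H(b4 dc 59 5c 5c 5c c3 cd) = 2c61
m3: inner = H(de b6 33 36 36 36 1b 1c 9a 39) = fc 77; tag = H(b4 dc 59 5c 5c 5c fc 77) = 650b ← matches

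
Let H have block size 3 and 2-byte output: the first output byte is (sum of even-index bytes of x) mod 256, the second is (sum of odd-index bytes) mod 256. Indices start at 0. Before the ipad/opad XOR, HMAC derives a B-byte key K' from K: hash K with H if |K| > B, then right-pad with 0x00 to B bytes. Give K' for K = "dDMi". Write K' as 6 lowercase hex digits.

b1ad00

|K| = 4 > B = 3, so first hash the key.
H(K): even-index sum = 177 mod 256 = 177; odd-index sum = 173 mod 256 = 173 → b1 ad.
Zero-pad H(K) = b1 ad to 3 bytes: K' = b1 ad 00.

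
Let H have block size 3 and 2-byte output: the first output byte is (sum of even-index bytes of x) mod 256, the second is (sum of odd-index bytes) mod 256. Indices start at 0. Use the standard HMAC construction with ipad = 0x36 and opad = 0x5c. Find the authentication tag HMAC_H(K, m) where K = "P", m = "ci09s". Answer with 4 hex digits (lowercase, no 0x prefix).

a49a

Key "P" = 50 is 1 byte ≤ B = 3; zero-pad to 3 bytes: K' = 50 00 00.
K' ⊕ ipad = 66 36 36.  K' ⊕ opad = 0c 5c 5c.
Inner input = (K'⊕ipad) ∥ m = 66 36 36 ∥ 63 69 30 39 73.
Inner hash: even-index sum = 318 mod 256 = 62; odd-index sum = 316 mod 256 = 60 → 3e 3c.
Outer input = (K'⊕opad) ∥ inner = 0c 5c 5c ∥ 3e 3c.
Outer hash (tag): even-index sum = 164 mod 256 = 164; odd-index sum = 154 mod 256 = 154 → a4 9a.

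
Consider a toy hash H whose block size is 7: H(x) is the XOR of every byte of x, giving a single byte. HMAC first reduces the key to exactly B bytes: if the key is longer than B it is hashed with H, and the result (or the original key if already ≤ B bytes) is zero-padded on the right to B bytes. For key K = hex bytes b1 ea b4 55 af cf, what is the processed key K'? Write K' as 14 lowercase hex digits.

Key hex bytes b1 ea b4 55 af cf is 6 bytes ≤ B = 7; zero-pad to 7 bytes: K' = b1 ea b4 55 af cf 00.

b1eab455afcf00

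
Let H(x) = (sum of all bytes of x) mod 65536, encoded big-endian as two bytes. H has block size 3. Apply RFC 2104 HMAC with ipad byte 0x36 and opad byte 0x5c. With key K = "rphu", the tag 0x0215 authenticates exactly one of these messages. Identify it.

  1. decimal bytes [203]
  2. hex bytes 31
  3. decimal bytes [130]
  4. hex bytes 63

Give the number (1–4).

Key "rphu" = 72 70 68 75 is 4 bytes > B = 3, so hash it first: H(key) = 01 bf, then zero-pad to 3 bytes: K' = 01 bf 00.
K' ⊕ ipad = 37 89 36; K' ⊕ opad = 5d e3 5c.
m1: inner = H(37 89 36 cb) = 01 c1; tag = H(5d e3 5c 01 c1) = 025e
m2: inner = H(37 89 36 31) = 01 27; tag = H(5d e3 5c 01 27) = 01c4
m3: inner = H(37 89 36 82) = 01 78; tag = H(5d e3 5c 01 78) = 0215 ← matches
m4: inner = H(37 89 36 63) = 01 59; tag = H(5d e3 5c 01 59) = 01f6

3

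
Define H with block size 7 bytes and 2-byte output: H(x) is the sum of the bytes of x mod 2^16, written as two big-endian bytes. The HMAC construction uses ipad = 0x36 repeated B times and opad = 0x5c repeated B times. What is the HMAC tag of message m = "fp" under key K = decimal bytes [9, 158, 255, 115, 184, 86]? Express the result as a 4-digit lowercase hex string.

Key decimal bytes [9, 158, 255, 115, 184, 86] = 09 9e ff 73 b8 56 is 6 bytes ≤ B = 7; zero-pad to 7 bytes: K' = 09 9e ff 73 b8 56 00.
K' ⊕ ipad = 3f a8 c9 45 8e 60 36.  K' ⊕ opad = 55 c2 a3 2f e4 0a 5c.
Inner input = (K'⊕ipad) ∥ m = 3f a8 c9 45 8e 60 36 ∥ 66 70.
Inner hash: sum = 63+168+201+69+142+96+54+102+112 = 1007 → 03 ef.
Outer input = (K'⊕opad) ∥ inner = 55 c2 a3 2f e4 0a 5c ∥ 03 ef.
Outer hash (tag): sum = 85+194+163+47+228+10+92+3+239 = 1061 → 04 25.

0425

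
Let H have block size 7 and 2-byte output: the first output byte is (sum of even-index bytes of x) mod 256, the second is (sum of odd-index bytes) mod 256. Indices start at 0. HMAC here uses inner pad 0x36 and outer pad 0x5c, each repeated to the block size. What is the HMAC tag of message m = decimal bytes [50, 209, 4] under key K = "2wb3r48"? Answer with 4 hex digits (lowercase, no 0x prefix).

bc7d

Key "2wb3r48" = 32 77 62 33 72 34 38 is exactly B = 7 bytes: K' = 32 77 62 33 72 34 38.
K' ⊕ ipad = 04 41 54 05 44 02 0e.  K' ⊕ opad = 6e 2b 3e 6f 2e 68 64.
Inner input = (K'⊕ipad) ∥ m = 04 41 54 05 44 02 0e ∥ 32 d1 04.
Inner hash: even-index sum = 379 mod 256 = 123; odd-index sum = 126 mod 256 = 126 → 7b 7e.
Outer input = (K'⊕opad) ∥ inner = 6e 2b 3e 6f 2e 68 64 ∥ 7b 7e.
Outer hash (tag): even-index sum = 444 mod 256 = 188; odd-index sum = 381 mod 256 = 125 → bc 7d.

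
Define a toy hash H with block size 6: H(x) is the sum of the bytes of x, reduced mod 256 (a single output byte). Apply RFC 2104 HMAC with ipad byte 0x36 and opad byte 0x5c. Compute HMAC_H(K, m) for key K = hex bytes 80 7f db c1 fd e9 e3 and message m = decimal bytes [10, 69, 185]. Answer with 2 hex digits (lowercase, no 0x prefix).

Key hex bytes 80 7f db c1 fd e9 e3 is 7 bytes > B = 6, so hash it first: H(key) = 64, then zero-pad to 6 bytes: K' = 64 00 00 00 00 00.
K' ⊕ ipad = 52 36 36 36 36 36.  K' ⊕ opad = 38 5c 5c 5c 5c 5c.
Inner input = (K'⊕ipad) ∥ m = 52 36 36 36 36 36 ∥ 0a 45 b9.
Inner hash: sum = 82+54+54+54+54+54+10+69+185 = 616; mod 256 = 104 → 68.
Outer input = (K'⊕opad) ∥ inner = 38 5c 5c 5c 5c 5c ∥ 68.
Outer hash (tag): sum = 56+92+92+92+92+92+104 = 620; mod 256 = 108 → 6c.

6c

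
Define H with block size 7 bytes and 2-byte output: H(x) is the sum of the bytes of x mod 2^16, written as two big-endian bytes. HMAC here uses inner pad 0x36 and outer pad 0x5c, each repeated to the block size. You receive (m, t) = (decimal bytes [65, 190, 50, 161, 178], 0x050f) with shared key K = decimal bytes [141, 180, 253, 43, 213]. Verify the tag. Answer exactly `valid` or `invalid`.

valid

Key decimal bytes [141, 180, 253, 43, 213] = 8d b4 fd 2b d5 is 5 bytes ≤ B = 7; zero-pad to 7 bytes: K' = 8d b4 fd 2b d5 00 00.
K' ⊕ ipad = bb 82 cb 1d e3 36 36; K' ⊕ opad = d1 e8 a1 77 89 5c 5c.
Inner hash: sum = 187+130+203+29+227+54+54+65+190+50+161+178 = 1528 → 05 f8.
Outer hash (recomputed tag): sum = 209+232+161+119+137+92+92+5+248 = 1295 → 05 0f.
Recomputed tag = 050f; claimed = 050f → match.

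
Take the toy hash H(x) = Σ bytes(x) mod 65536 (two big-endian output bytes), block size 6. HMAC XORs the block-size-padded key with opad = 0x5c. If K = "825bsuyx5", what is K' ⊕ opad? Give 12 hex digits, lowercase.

5f535c5c5c5c

Key "825bsuyx5" = 38 32 35 62 73 75 79 78 35 is 9 bytes > B = 6, so hash it first: H(key) = 03 0f, then zero-pad to 6 bytes: K' = 03 0f 00 00 00 00.
XOR each byte with 0x5c: 03⊕5c=5f, 0f⊕5c=53, 00⊕5c=5c, 00⊕5c=5c, 00⊕5c=5c, 00⊕5c=5c.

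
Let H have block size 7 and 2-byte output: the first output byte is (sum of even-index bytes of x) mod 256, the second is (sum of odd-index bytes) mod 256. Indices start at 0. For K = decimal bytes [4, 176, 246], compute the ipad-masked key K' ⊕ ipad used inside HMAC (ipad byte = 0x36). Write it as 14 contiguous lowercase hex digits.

3286c036363636

Key decimal bytes [4, 176, 246] = 04 b0 f6 is 3 bytes ≤ B = 7; zero-pad to 7 bytes: K' = 04 b0 f6 00 00 00 00.
XOR each byte with 0x36: 04⊕36=32, b0⊕36=86, f6⊕36=c0, 00⊕36=36, 00⊕36=36, 00⊕36=36, 00⊕36=36.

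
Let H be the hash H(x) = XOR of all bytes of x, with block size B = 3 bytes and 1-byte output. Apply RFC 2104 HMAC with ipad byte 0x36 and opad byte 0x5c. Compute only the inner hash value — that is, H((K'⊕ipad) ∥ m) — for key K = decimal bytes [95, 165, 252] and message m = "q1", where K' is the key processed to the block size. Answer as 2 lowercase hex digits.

70

Key decimal bytes [95, 165, 252] = 5f a5 fc is exactly B = 3 bytes: K' = 5f a5 fc.
K' ⊕ ipad = 69 93 ca.
Inner input = 69 93 ca ∥ 71 31.
Inner hash: XOR 69⊕93⊕ca⊕71⊕31 = 70.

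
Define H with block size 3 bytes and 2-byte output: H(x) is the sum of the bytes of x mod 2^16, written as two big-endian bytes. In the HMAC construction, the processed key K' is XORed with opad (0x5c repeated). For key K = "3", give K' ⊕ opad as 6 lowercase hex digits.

Key "3" = 33 is 1 byte ≤ B = 3; zero-pad to 3 bytes: K' = 33 00 00.
XOR each byte with 0x5c: 33⊕5c=6f, 00⊕5c=5c, 00⊕5c=5c.

6f5c5c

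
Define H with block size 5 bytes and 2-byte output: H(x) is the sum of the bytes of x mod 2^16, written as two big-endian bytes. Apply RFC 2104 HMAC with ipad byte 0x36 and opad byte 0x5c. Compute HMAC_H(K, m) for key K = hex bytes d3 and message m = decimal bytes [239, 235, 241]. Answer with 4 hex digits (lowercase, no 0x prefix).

028b

Key hex bytes d3 is 1 byte ≤ B = 5; zero-pad to 5 bytes: K' = d3 00 00 00 00.
K' ⊕ ipad = e5 36 36 36 36.  K' ⊕ opad = 8f 5c 5c 5c 5c.
Inner input = (K'⊕ipad) ∥ m = e5 36 36 36 36 ∥ ef eb f1.
Inner hash: sum = 229+54+54+54+54+239+235+241 = 1160 → 04 88.
Outer input = (K'⊕opad) ∥ inner = 8f 5c 5c 5c 5c ∥ 04 88.
Outer hash (tag): sum = 143+92+92+92+92+4+136 = 651 → 02 8b.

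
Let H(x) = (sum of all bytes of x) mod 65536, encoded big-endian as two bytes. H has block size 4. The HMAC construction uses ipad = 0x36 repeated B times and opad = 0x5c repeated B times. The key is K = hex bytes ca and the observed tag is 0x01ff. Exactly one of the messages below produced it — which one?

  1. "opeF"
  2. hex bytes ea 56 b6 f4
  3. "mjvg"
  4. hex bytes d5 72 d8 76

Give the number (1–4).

3

Key hex bytes ca is 1 byte ≤ B = 4; zero-pad to 4 bytes: K' = ca 00 00 00.
K' ⊕ ipad = fc 36 36 36; K' ⊕ opad = 96 5c 5c 5c.
m1: inner = H(fc 36 36 36 6f 70 65 46) = 03 28; tag = H(96 5c 5c 5c 03 28) = 01d5
m2: inner = H(fc 36 36 36 ea 56 b6 f4) = 04 88; tag = H(96 5c 5c 5c 04 88) = 0236
m3: inner = H(fc 36 36 36 6d 6a 76 67) = 03 52; tag = H(96 5c 5c 5c 03 52) = 01ff ← matches
m4: inner = H(fc 36 36 36 d5 72 d8 76) = 04 33; tag = H(96 5c 5c 5c 04 33) = 01e1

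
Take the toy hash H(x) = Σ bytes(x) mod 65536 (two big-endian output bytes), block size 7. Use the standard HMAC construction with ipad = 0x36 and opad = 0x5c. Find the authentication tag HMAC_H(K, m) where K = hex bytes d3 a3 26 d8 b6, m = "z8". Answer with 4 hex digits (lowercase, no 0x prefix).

Key hex bytes d3 a3 26 d8 b6 is 5 bytes ≤ B = 7; zero-pad to 7 bytes: K' = d3 a3 26 d8 b6 00 00.
K' ⊕ ipad = e5 95 10 ee 80 36 36.  K' ⊕ opad = 8f ff 7a 84 ea 5c 5c.
Inner input = (K'⊕ipad) ∥ m = e5 95 10 ee 80 36 36 ∥ 7a 38.
Inner hash: sum = 229+149+16+238+128+54+54+122+56 = 1046 → 04 16.
Outer input = (K'⊕opad) ∥ inner = 8f ff 7a 84 ea 5c 5c ∥ 04 16.
Outer hash (tag): sum = 143+255+122+132+234+92+92+4+22 = 1096 → 04 48.

0448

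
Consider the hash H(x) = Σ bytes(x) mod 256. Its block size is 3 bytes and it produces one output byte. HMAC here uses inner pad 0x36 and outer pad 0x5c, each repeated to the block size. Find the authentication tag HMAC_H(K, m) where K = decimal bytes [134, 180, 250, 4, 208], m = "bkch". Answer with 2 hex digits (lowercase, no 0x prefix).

Key decimal bytes [134, 180, 250, 4, 208] = 86 b4 fa 04 d0 is 5 bytes > B = 3, so hash it first: H(key) = 08, then zero-pad to 3 bytes: K' = 08 00 00.
K' ⊕ ipad = 3e 36 36.  K' ⊕ opad = 54 5c 5c.
Inner input = (K'⊕ipad) ∥ m = 3e 36 36 ∥ 62 6b 63 68.
Inner hash: sum = 62+54+54+98+107+99+104 = 578; mod 256 = 66 → 42.
Outer input = (K'⊕opad) ∥ inner = 54 5c 5c ∥ 42.
Outer hash (tag): sum = 84+92+92+66 = 334; mod 256 = 78 → 4e.

4e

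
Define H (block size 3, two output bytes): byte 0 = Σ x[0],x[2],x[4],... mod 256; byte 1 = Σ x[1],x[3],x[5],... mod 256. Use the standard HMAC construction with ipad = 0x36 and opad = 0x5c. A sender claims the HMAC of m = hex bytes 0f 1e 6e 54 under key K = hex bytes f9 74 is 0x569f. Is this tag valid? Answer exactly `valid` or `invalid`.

Key hex bytes f9 74 is 2 bytes ≤ B = 3; zero-pad to 3 bytes: K' = f9 74 00.
K' ⊕ ipad = cf 42 36; K' ⊕ opad = a5 28 5c.
Inner hash: even-index sum = 375 mod 256 = 119; odd-index sum = 191 mod 256 = 191 → 77 bf.
Outer hash (recomputed tag): even-index sum = 448 mod 256 = 192; odd-index sum = 159 mod 256 = 159 → c0 9f.
Recomputed tag = c09f; claimed = 569f → mismatch.

invalid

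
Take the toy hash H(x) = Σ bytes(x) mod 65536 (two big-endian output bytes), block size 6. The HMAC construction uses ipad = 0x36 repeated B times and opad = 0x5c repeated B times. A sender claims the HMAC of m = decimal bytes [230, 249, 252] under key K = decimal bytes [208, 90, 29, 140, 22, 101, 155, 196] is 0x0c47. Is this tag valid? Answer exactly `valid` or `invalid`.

Key decimal bytes [208, 90, 29, 140, 22, 101, 155, 196] = d0 5a 1d 8c 16 65 9b c4 is 8 bytes > B = 6, so hash it first: H(key) = 03 ad, then zero-pad to 6 bytes: K' = 03 ad 00 00 00 00.
K' ⊕ ipad = 35 9b 36 36 36 36; K' ⊕ opad = 5f f1 5c 5c 5c 5c.
Inner hash: sum = 53+155+54+54+54+54+230+249+252 = 1155 → 04 83.
Outer hash (recomputed tag): sum = 95+241+92+92+92+92+4+131 = 839 → 03 47.
Recomputed tag = 0347; claimed = 0c47 → mismatch.

invalid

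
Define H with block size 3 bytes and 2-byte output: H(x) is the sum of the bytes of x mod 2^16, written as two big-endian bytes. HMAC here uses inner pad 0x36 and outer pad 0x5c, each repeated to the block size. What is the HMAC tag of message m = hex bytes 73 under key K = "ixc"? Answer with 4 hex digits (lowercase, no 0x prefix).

010e

Key "ixc" = 69 78 63 is exactly B = 3 bytes: K' = 69 78 63.
K' ⊕ ipad = 5f 4e 55.  K' ⊕ opad = 35 24 3f.
Inner input = (K'⊕ipad) ∥ m = 5f 4e 55 ∥ 73.
Inner hash: sum = 95+78+85+115 = 373 → 01 75.
Outer input = (K'⊕opad) ∥ inner = 35 24 3f ∥ 01 75.
Outer hash (tag): sum = 53+36+63+1+117 = 270 → 01 0e.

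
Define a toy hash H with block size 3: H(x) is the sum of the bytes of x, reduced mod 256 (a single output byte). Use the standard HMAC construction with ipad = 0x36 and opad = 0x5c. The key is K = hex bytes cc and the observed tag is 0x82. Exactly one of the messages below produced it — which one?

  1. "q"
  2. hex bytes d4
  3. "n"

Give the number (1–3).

2

Key hex bytes cc is 1 byte ≤ B = 3; zero-pad to 3 bytes: K' = cc 00 00.
K' ⊕ ipad = fa 36 36; K' ⊕ opad = 90 5c 5c.
m1: inner = H(fa 36 36 71) = d7; tag = H(90 5c 5c d7) = 1f
m2: inner = H(fa 36 36 d4) = 3a; tag = H(90 5c 5c 3a) = 82 ← matches
m3: inner = H(fa 36 36 6e) = d4; tag = H(90 5c 5c d4) = 1c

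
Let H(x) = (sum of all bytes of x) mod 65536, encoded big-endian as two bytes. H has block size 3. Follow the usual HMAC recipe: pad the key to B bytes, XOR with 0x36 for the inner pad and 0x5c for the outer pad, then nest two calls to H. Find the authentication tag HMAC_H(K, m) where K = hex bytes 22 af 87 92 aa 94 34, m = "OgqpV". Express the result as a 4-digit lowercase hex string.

017f

Key hex bytes 22 af 87 92 aa 94 34 is 7 bytes > B = 3, so hash it first: H(key) = 03 5c, then zero-pad to 3 bytes: K' = 03 5c 00.
K' ⊕ ipad = 35 6a 36.  K' ⊕ opad = 5f 00 5c.
Inner input = (K'⊕ipad) ∥ m = 35 6a 36 ∥ 4f 67 71 70 56.
Inner hash: sum = 53+106+54+79+103+113+112+86 = 706 → 02 c2.
Outer input = (K'⊕opad) ∥ inner = 5f 00 5c ∥ 02 c2.
Outer hash (tag): sum = 95+0+92+2+194 = 383 → 01 7f.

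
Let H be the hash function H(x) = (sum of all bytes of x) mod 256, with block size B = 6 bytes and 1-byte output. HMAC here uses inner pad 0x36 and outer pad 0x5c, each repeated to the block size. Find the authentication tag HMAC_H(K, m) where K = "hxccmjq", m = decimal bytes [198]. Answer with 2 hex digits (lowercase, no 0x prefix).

Key "hxccmjq" = 68 78 63 63 6d 6a 71 is 7 bytes > B = 6, so hash it first: H(key) = ee, then zero-pad to 6 bytes: K' = ee 00 00 00 00 00.
K' ⊕ ipad = d8 36 36 36 36 36.  K' ⊕ opad = b2 5c 5c 5c 5c 5c.
Inner input = (K'⊕ipad) ∥ m = d8 36 36 36 36 36 ∥ c6.
Inner hash: sum = 216+54+54+54+54+54+198 = 684; mod 256 = 172 → ac.
Outer input = (K'⊕opad) ∥ inner = b2 5c 5c 5c 5c 5c ∥ ac.
Outer hash (tag): sum = 178+92+92+92+92+92+172 = 810; mod 256 = 42 → 2a.

2a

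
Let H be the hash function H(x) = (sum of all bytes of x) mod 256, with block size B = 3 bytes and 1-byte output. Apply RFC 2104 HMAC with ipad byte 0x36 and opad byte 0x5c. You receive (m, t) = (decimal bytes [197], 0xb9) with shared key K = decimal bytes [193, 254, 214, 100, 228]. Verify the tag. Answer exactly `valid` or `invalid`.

Key decimal bytes [193, 254, 214, 100, 228] = c1 fe d6 64 e4 is 5 bytes > B = 3, so hash it first: H(key) = dd, then zero-pad to 3 bytes: K' = dd 00 00.
K' ⊕ ipad = eb 36 36; K' ⊕ opad = 81 5c 5c.
Inner hash: sum = 235+54+54+197 = 540; mod 256 = 28 → 1c.
Outer hash (recomputed tag): sum = 129+92+92+28 = 341; mod 256 = 85 → 55.
Recomputed tag = 55; claimed = b9 → mismatch.

invalid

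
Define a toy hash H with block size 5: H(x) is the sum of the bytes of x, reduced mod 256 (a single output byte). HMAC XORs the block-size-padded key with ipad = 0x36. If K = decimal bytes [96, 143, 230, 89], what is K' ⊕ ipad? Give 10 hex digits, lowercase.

Key decimal bytes [96, 143, 230, 89] = 60 8f e6 59 is 4 bytes ≤ B = 5; zero-pad to 5 bytes: K' = 60 8f e6 59 00.
XOR each byte with 0x36: 60⊕36=56, 8f⊕36=b9, e6⊕36=d0, 59⊕36=6f, 00⊕36=36.

56b9d06f36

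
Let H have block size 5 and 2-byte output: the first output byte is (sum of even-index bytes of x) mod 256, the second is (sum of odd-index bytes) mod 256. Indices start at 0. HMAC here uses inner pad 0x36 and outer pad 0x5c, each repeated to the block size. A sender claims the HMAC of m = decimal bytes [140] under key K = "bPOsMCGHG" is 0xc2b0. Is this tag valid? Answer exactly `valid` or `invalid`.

Key "bPOsMCGHG" = 62 50 4f 73 4d 43 47 48 47 is 9 bytes > B = 5, so hash it first: H(key) = 8c 4e, then zero-pad to 5 bytes: K' = 8c 4e 00 00 00.
K' ⊕ ipad = ba 78 36 36 36; K' ⊕ opad = d0 12 5c 5c 5c.
Inner hash: even-index sum = 294 mod 256 = 38; odd-index sum = 314 mod 256 = 58 → 26 3a.
Outer hash (recomputed tag): even-index sum = 450 mod 256 = 194; odd-index sum = 148 mod 256 = 148 → c2 94.
Recomputed tag = c294; claimed = c2b0 → mismatch.

invalid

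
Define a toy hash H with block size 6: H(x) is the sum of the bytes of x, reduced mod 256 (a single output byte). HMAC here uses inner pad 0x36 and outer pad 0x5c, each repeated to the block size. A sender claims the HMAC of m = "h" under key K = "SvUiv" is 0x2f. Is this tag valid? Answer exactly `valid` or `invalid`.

Key "SvUiv" = 53 76 55 69 76 is 5 bytes ≤ B = 6; zero-pad to 6 bytes: K' = 53 76 55 69 76 00.
K' ⊕ ipad = 65 40 63 5f 40 36; K' ⊕ opad = 0f 2a 09 35 2a 5c.
Inner hash: sum = 101+64+99+95+64+54+104 = 581; mod 256 = 69 → 45.
Outer hash (recomputed tag): sum = 15+42+9+53+42+92+69 = 322; mod 256 = 66 → 42.
Recomputed tag = 42; claimed = 2f → mismatch.

invalid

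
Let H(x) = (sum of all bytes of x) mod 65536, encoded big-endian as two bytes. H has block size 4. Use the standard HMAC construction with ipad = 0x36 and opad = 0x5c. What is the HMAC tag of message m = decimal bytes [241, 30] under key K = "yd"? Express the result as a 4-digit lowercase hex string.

Key "yd" = 79 64 is 2 bytes ≤ B = 4; zero-pad to 4 bytes: K' = 79 64 00 00.
K' ⊕ ipad = 4f 52 36 36.  K' ⊕ opad = 25 38 5c 5c.
Inner input = (K'⊕ipad) ∥ m = 4f 52 36 36 ∥ f1 1e.
Inner hash: sum = 79+82+54+54+241+30 = 540 → 02 1c.
Outer input = (K'⊕opad) ∥ inner = 25 38 5c 5c ∥ 02 1c.
Outer hash (tag): sum = 37+56+92+92+2+28 = 307 → 01 33.

0133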